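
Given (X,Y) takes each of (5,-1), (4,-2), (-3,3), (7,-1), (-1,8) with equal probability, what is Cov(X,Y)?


E[X]=12/5, E[Y]=7/5, E[XY]=-37/5
Cov(X,Y) = E[XY] - E[X]E[Y] = -37/5 - 12/5*7/5 = -269/25

-269/25


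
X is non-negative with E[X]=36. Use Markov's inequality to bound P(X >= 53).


Markov: P(X >= a) <= E[X]/a
P(X >= 53) <= 36/53

36/53


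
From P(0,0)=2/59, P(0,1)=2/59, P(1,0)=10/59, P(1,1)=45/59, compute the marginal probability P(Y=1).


P(Y=1) = P(0,1)+P(1,1) = 2/59 + 45/59 = 47/59

47/59


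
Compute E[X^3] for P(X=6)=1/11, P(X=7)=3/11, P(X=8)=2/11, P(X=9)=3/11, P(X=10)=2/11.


E[X^3] = sum(g(x)*P(x))
= 216*1/11 + 343*3/11 + 512*2/11 + 729*3/11 + 1000*2/11
= 6456/11

6456/11


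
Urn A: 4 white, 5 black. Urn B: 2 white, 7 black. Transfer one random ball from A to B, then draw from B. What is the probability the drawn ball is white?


P(transfer white) = 4/9; P(transfer black) = 5/9
If white transferred: Urn II has 3 white of 10, so P(white|white moved) = 3/10
If black transferred: Urn II has 2 white of 10, so P(white|black moved) = 1/5
By total probability: P(white) = 4/9*3/10 + 5/9*1/5 = 11/45

11/45


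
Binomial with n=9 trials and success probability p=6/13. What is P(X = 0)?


P(X=0) = C(9,0) * p^0 * (1-p)^9
= 1 * 1 * 40353607/10604499373
= 40353607/10604499373

40353607/10604499373


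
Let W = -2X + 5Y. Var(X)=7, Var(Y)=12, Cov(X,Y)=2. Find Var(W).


Var(-2X + 5Y) = (-2)^2*Var(X) + 5^2*Var(Y) + 2*(-2)*5*Cov(X,Y)
= 4*7 + 25*12 - 20*2
= 28 + 300 - 40 = 288

288


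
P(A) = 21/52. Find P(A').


P(A') = 1 - P(A) = 1 - 21/52 = 31/52

31/52


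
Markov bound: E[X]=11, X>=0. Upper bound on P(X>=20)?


Markov: P(X >= a) <= E[X]/a
P(X >= 20) <= 11/20

11/20


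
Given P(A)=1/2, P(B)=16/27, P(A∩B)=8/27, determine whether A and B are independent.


P(A)*P(B) = 1/2*16/27 = 8/27
P(A∩B) = 8/27, which equals P(A)P(B), so independent

Yes, A and B are independent


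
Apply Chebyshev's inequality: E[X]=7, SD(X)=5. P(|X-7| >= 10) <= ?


k = 10/5 = 2
Chebyshev: P(|X-mu| >= k*sigma) <= 1/k^2 = 1/2^2 = 1/4

1/4


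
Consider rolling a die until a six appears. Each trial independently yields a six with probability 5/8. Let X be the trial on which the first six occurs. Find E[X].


For geometric (trials until first success), E[X] = 1/p = 1/(5/8) = 8/5

8/5


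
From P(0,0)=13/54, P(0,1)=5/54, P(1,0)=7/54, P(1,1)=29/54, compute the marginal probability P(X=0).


P(X=0) = P(0,0)+P(0,1) = 13/54 + 5/54 = 18/54 = 1/3

1/3


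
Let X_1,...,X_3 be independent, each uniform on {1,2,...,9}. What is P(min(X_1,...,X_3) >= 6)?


P(min >= 6) = P(all X_i >= 6) = (P(X_1 >= 6))^3
= (4/9)^3 = 64/729

64/729


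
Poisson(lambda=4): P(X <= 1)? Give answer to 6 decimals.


P(X<=1) = e^(-4)*4^0/0! + e^(-4)*4^1/1!
≈ 0.0183156389 + 0.0732625556
= 0.0915781945
≈ 0.091578

0.091578


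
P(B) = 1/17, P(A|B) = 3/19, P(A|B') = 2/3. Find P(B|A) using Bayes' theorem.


P(A) = P(A|B)P(B) + P(A|B')P(B') = 3/19*1/17 + 2/3*16/17 = 617/969
P(B|A) = P(A|B)P(B)/P(A) = (3/323)/(617/969) = 9/617

9/617


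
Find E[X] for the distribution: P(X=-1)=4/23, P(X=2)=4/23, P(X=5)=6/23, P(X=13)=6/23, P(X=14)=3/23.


E[X] = sum(x * P(x))
= -1*4/23 + 2*4/23 + 5*6/23 + 13*6/23 + 14*3/23
= 154/23

154/23


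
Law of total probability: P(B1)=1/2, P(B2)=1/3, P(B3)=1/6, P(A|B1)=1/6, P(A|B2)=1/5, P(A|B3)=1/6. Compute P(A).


P(A) = P(A|B1)P(B1) + P(A|B2)P(B2) + P(A|B3)P(B3)
= 1/6*1/2 + 1/5*1/3 + 1/6*1/6
= 1/12 + 1/15 + 1/36 = 8/45

8/45


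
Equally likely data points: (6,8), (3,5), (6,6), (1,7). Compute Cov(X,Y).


E[X]=4, E[Y]=13/2, E[XY]=53/2
Cov(X,Y) = E[XY] - E[X]E[Y] = 53/2 - 4*13/2 = 1/2

1/2


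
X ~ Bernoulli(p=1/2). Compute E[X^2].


For Bernoulli: X in {0,1}
E[X^2] = 0^2*(1-1/2) + 1^2*1/2 = 1/2

1/2


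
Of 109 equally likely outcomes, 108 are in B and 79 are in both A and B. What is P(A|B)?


P(A|B) = P(A∩B)/P(B) = (79/109)/(108/109) = 79/108

79/108


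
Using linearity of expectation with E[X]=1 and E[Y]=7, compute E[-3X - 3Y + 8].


E[-3X - 3Y + 8] = -3*E[X] - 3*E[Y] + 8
= (-3)*(1) + (-3)*(7) + (8)
= -3 - 21 + 8 = -16

-16


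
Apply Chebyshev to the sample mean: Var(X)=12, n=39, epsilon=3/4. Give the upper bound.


Var(Xbar) = Var(X)/n = 12/39
Chebyshev: P(|Xbar-mu| >= 3/4) <= Var(Xbar)/(3/4)^2 = (4/13)/(9/16) = 64/117

64/117


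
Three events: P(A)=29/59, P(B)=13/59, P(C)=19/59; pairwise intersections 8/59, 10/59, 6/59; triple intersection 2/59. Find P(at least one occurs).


P(A∪B∪C) = P(A)+P(B)+P(C) - P(AB)-P(AC)-P(BC) + P(ABC)
= 29/59+13/59+19/59 - 8/59-10/59-6/59 + 2/59
= 39/59

39/59


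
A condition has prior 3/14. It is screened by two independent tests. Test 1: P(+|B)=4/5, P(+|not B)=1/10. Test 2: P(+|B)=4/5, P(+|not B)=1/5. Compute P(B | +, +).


After test 1: P(+) = 4/5*3/14 + 1/10*11/14 = 1/4
P(B|+) = (6/35)/(1/4) = 24/35
After test 2 (use post1 as new prior): P(+) = 4/5*24/35 + 1/5*11/35 = 107/175
P(B|+,+) = (96/175)/(107/175) = 96/107

96/107


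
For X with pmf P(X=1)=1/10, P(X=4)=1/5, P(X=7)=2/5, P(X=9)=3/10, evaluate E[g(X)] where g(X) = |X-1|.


E[|X-1|] = sum(g(x)*P(x))
= 0*1/10 + 3*1/5 + 6*2/5 + 8*3/10
= 27/5

27/5


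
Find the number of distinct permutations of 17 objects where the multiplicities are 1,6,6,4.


17! = 355687428096000
Denominator: 1!=1 * 6!=720 * 6!=720 * 4!=24
Coefficient = 355687428096000 / 12441600 = 28588560

28588560


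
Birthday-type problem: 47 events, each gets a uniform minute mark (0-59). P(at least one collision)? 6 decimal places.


P(all different) = prod((60-i)/60 for i=0..46) = 0.000000
P(at least one match) = 1 - 0.000000 = 1.000000

1.000000


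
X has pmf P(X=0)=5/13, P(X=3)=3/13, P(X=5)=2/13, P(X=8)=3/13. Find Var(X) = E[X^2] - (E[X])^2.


E[X] = 43/13, E[X^2] = 269/13
Var(X) = E[X^2] - (E[X])^2 = 269/13 - (43/13)^2 = 1648/169

1648/169


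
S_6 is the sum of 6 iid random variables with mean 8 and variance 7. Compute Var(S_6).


By independence, Var(S_n) = n*Var(X_1) = 6*7 = 42

42


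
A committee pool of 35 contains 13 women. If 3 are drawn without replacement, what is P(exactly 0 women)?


P(X=0) = C(13,0)*C(22,3) / C(35,3)
= 1*1540 / 6545
= 1540/6545 = 4/17

4/17


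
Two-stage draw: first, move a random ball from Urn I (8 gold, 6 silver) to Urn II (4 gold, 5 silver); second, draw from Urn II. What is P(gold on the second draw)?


P(transfer gold) = 8/14 = 4/7; P(transfer silver) = 3/7
If gold transferred: Urn II has 5 gold of 10, so P(gold|gold moved) = 1/2
If silver transferred: Urn II has 4 gold of 10, so P(gold|silver moved) = 2/5
By total probability: P(gold) = 4/7*1/2 + 3/7*2/5 = 16/35

16/35


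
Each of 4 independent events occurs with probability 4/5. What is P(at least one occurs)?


P(at least one) = 1 - P(none)
P(none) = (1 - 4/5)^4 = (1/5)^4 = 1/625
P(at least one) = 1 - 1/625 = 624/625

624/625


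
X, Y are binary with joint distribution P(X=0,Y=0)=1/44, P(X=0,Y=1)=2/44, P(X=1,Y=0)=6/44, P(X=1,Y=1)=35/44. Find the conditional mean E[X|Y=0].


P(Y=0) = 7/44
E[X|Y=0] = (0*1 + 1*6)/7 = 6/7

6/7


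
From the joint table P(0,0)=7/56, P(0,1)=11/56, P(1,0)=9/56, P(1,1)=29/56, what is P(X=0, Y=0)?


Read from table: P(X=0, Y=0) = 7/56 = 1/8

1/8


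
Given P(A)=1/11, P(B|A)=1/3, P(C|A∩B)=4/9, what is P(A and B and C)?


P(A∩B∩C) = P(A) * P(B|A) * P(C|A∩B)
= 1/11 * 1/3 * 4/9
= 1/33 * 4/9 = 4/297

4/297


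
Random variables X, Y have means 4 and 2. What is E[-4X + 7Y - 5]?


E[-4X + 7Y - 5] = -4*E[X] + 7*E[Y] - 5
= (-4)*(4) + (7)*(2) + (-5)
= -16 + 14 - 5 = -7

-7


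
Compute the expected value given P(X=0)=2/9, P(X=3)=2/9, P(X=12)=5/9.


E[X] = sum(x * P(x))
= 0*2/9 + 3*2/9 + 12*5/9
= 22/3

22/3


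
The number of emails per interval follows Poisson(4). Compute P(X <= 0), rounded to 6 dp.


P(X<=0) = e^(-4)*4^0/0!
≈ 0.0183156389
≈ 0.018316

0.018316


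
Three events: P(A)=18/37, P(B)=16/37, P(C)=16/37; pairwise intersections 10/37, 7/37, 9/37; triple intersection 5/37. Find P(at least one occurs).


P(A∪B∪C) = P(A)+P(B)+P(C) - P(AB)-P(AC)-P(BC) + P(ABC)
= 18/37+16/37+16/37 - 10/37-7/37-9/37 + 5/37
= 29/37

29/37


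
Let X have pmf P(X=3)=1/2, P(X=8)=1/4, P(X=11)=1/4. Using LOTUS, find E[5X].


E[5X] = sum(g(x)*P(x))
= 15*1/2 + 40*1/4 + 55*1/4
= 125/4

125/4


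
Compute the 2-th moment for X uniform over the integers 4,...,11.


E[X^2] = (1/8) * sum(x^2 for x=4..11)
= 492/8 = 123/2

123/2


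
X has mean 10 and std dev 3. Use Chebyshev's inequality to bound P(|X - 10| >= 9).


k = 9/3 = 3
Chebyshev: P(|X-mu| >= k*sigma) <= 1/k^2 = 1/3^2 = 1/9

1/9


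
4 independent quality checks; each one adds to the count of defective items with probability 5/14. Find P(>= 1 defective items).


P(at least one) = 1 - P(none)
P(none) = (1 - 5/14)^4 = (9/14)^4 = 6561/38416
P(at least one) = 1 - 6561/38416 = 31855/38416

31855/38416


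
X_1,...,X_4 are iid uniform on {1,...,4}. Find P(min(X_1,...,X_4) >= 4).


P(min >= 4) = P(all X_i >= 4) = (P(X_1 >= 4))^4
= (1/4)^4 = 1/256

1/256


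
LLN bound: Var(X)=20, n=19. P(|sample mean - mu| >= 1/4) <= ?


Var(Xbar) = Var(X)/n = 20/19
Chebyshev: P(|Xbar-mu| >= 1/4) <= Var(Xbar)/(1/4)^2 = (20/19)/(1/16) = 320/19
Bound exceeds 1, so trivial bound: 1

1


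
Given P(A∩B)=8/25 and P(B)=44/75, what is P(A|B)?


P(A|B) = P(A∩B)/P(B) = (24/75)/(44/75) = 24/44 = 6/11

6/11


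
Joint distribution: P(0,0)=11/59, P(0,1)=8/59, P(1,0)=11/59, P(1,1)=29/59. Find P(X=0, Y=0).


Read from table: P(X=0, Y=0) = 11/59

11/59


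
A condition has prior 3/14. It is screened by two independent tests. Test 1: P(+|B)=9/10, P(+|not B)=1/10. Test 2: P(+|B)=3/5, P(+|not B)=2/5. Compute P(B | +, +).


After test 1: P(+) = 9/10*3/14 + 1/10*11/14 = 19/70
P(B|+) = (27/140)/(19/70) = 27/38
After test 2 (use post1 as new prior): P(+) = 3/5*27/38 + 2/5*11/38 = 103/190
P(B|+,+) = (81/190)/(103/190) = 81/103

81/103


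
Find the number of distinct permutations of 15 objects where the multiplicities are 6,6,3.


15! = 1307674368000
Denominator: 6!=720 * 6!=720 * 3!=6
Coefficient = 1307674368000 / 3110400 = 420420

420420


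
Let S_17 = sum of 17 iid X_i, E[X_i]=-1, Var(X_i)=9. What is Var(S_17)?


By independence, Var(S_n) = n*Var(X_1) = 17*9 = 153

153


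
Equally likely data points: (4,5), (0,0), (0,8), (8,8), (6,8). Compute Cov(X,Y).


E[X]=18/5, E[Y]=29/5, E[XY]=132/5
Cov(X,Y) = E[XY] - E[X]E[Y] = 132/5 - 18/5*29/5 = 138/25

138/25


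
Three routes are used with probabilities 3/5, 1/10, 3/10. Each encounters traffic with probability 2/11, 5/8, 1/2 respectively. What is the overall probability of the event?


P(A) = P(A|B1)P(B1) + P(A|B2)P(B2) + P(A|B3)P(B3)
= 2/11*3/5 + 5/8*1/10 + 1/2*3/10
= 6/55 + 1/16 + 3/20 = 283/880

283/880


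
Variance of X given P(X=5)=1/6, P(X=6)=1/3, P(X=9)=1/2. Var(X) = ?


E[X] = 22/3, E[X^2] = 170/3
Var(X) = E[X^2] - (E[X])^2 = 170/3 - (22/3)^2 = 26/9

26/9


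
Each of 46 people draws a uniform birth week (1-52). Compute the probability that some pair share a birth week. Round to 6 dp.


P(all different) = prod((52-i)/52 for i=0..45) = 0.000000
P(at least one match) = 1 - 0.000000 = 1.000000

1.000000


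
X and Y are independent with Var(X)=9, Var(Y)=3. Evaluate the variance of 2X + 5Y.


Independence => Cov(X,Y)=0
Var(2X + 5Y) = 2^2*Var(X) + 5^2*Var(Y)
= 4*9 + 25*3 = 111

111


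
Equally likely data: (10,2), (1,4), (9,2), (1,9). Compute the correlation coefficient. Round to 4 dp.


Cov(X,Y) = -9.5625, Var(X) = 18.1875, Var(Y) = 8.1875
rho = Cov/(sqrt(VarX)*sqrt(VarY)) = -0.7836

-0.7836


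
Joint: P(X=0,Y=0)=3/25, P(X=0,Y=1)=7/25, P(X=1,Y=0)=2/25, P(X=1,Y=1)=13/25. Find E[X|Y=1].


P(Y=1) = 20/25
E[X|Y=1] = (0*7 + 1*13)/20 = 13/20

13/20


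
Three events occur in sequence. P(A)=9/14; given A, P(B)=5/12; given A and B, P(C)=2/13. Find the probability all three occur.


P(A∩B∩C) = P(A) * P(B|A) * P(C|A∩B)
= 9/14 * 5/12 * 2/13
= 15/56 * 2/13 = 15/364

15/364


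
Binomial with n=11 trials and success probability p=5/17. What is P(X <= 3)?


P(X<=3) = P(X=0) + P(X=1) + P(X=2) + P(X=3)
= 743008370688/34271896307633 + 3405455032320/34271896307633 + 7094697984000/34271896307633 + 8868372480000/34271896307633
= 20111533867008/34271896307633

20111533867008/34271896307633


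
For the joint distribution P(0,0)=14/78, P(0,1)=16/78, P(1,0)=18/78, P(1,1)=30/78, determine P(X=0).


P(X=0) = P(0,0)+P(0,1) = 14/78 + 16/78 = 30/78 = 5/13

5/13


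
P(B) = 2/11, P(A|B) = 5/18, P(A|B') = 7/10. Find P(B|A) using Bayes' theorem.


P(A) = P(A|B)P(B) + P(A|B')P(B') = 5/18*2/11 + 7/10*9/11 = 617/990
P(B|A) = P(A|B)P(B)/P(A) = (5/99)/(617/990) = 50/617

50/617


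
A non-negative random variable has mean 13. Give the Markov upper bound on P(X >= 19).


Markov: P(X >= a) <= E[X]/a
P(X >= 19) <= 13/19

13/19


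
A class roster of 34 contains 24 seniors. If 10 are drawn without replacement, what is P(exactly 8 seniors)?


P(X=8) = C(24,8)*C(10,2) / C(34,10)
= 735471*45 / 131128140
= 33096195/131128140 = 11799/46748

11799/46748


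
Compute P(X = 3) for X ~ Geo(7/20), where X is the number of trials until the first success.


P(X=3) = (1-p)^2 * p = (13/20)^2 * 7/20
= 169/400 * 7/20 = 1183/8000

1183/8000


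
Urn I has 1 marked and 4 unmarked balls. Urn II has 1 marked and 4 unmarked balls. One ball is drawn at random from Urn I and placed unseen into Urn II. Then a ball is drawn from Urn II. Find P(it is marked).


P(transfer marked) = 1/5; P(transfer unmarked) = 4/5
If marked transferred: Urn II has 2 marked of 6, so P(marked|marked moved) = 1/3
If unmarked transferred: Urn II has 1 marked of 6, so P(marked|unmarked moved) = 1/6
By total probability: P(marked) = 1/5*1/3 + 4/5*1/6 = 1/5

1/5


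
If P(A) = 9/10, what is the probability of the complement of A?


P(A') = 1 - P(A) = 1 - 9/10 = 1/10

1/10


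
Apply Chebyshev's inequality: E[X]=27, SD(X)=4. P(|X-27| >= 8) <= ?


k = 8/4 = 2
Chebyshev: P(|X-mu| >= k*sigma) <= 1/k^2 = 1/2^2 = 1/4

1/4


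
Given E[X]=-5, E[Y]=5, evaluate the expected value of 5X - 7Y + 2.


E[5X - 7Y + 2] = 5*E[X] - 7*E[Y] + 2
= (5)*(-5) + (-7)*(5) + (2)
= -25 - 35 + 2 = -58

-58


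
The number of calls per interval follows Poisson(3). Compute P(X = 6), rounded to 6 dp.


P(X=6) = e^(-3) * 3^6 / 6!
≈ 0.04978706837 * 729 / 720
≈ 0.050409

0.050409


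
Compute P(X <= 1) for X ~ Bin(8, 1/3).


P(X<=1) = P(X=0) + P(X=1)
= 256/6561 + 1024/6561
= 1280/6561

1280/6561


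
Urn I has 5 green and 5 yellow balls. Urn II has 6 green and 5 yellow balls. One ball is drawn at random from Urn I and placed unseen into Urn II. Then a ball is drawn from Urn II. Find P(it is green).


P(transfer green) = 5/10 = 1/2; P(transfer yellow) = 1/2
If green transferred: Urn II has 7 green of 12, so P(green|green moved) = 7/12
If yellow transferred: Urn II has 6 green of 12, so P(green|yellow moved) = 1/2
By total probability: P(green) = 1/2*7/12 + 1/2*1/2 = 13/24

13/24


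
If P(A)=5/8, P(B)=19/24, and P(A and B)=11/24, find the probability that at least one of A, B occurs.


P(A∪B) = P(A) + P(B) - P(A∩B)
= 5/8 + 19/24 - 11/24 = 23/24

23/24


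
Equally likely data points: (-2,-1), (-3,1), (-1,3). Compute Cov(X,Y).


E[X]=-2, E[Y]=1, E[XY]=-4/3
Cov(X,Y) = E[XY] - E[X]E[Y] = -4/3 + 2*1 = 2/3

2/3


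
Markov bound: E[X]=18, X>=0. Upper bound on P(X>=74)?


Markov: P(X >= a) <= E[X]/a
P(X >= 74) <= 18/74 = 9/37

9/37


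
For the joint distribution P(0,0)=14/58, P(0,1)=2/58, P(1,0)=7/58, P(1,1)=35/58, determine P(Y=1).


P(Y=1) = P(0,1)+P(1,1) = 2/58 + 35/58 = 37/58

37/58


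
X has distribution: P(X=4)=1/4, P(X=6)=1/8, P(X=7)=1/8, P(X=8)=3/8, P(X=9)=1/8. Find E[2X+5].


E[2X+5] = sum(g(x)*P(x))
= 13*1/4 + 17*1/8 + 19*1/8 + 21*3/8 + 23*1/8
= 37/2

37/2


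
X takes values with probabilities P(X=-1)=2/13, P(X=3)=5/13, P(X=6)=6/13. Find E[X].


E[X] = sum(x * P(x))
= -1*2/13 + 3*5/13 + 6*6/13
= 49/13

49/13


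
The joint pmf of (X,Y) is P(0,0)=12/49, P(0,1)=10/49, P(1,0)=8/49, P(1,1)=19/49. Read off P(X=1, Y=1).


Read from table: P(X=1, Y=1) = 19/49

19/49


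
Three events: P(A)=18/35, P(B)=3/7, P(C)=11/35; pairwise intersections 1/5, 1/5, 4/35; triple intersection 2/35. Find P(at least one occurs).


P(A∪B∪C) = P(A)+P(B)+P(C) - P(AB)-P(AC)-P(BC) + P(ABC)
= 18/35+3/7+11/35 - 1/5-1/5-4/35 + 2/35
= 4/5

4/5


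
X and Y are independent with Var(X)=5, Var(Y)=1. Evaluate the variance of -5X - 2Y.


Independence => Cov(X,Y)=0
Var(-5X - 2Y) = (-5)^2*Var(X) + (-2)^2*Var(Y)
= 25*5 + 4*1 = 129

129


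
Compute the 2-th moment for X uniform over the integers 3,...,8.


E[X^2] = (1/6) * sum(x^2 for x=3..8)
= 199/6

199/6


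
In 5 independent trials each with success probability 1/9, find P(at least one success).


P(at least one) = 1 - P(none)
P(none) = (1 - 1/9)^5 = (8/9)^5 = 32768/59049
P(at least one) = 1 - 32768/59049 = 26281/59049

26281/59049


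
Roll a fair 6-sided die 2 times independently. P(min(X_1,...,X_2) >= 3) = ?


P(min >= 3) = P(all X_i >= 3) = (P(X_1 >= 3))^2
= (4/6)^2 = (2/3)^2 = 4/9

4/9


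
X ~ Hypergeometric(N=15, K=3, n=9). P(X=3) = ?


P(X=3) = C(3,3)*C(12,6) / C(15,9)
= 1*924 / 5005
= 924/5005 = 12/65

12/65


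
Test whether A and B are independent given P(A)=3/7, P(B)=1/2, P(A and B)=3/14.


P(A)*P(B) = 3/7*1/2 = 3/14
P(A∩B) = 3/14, which equals P(A)P(B), so independent

Yes, A and B are independent


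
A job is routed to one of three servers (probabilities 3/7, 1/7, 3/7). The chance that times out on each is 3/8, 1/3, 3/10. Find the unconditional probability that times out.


P(A) = P(A|B1)P(B1) + P(A|B2)P(B2) + P(A|B3)P(B3)
= 3/8*3/7 + 1/3*1/7 + 3/10*3/7
= 9/56 + 1/21 + 9/70 = 283/840

283/840


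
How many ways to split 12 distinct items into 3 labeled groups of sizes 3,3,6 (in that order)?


12! = 479001600
Denominator: 3!=6 * 3!=6 * 6!=720
Coefficient = 479001600 / 25920 = 18480

18480


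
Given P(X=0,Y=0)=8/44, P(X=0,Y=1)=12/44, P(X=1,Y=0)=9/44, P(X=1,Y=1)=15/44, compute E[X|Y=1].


P(Y=1) = 27/44
E[X|Y=1] = (0*12 + 1*15)/27 = 15/27 = 5/9

5/9


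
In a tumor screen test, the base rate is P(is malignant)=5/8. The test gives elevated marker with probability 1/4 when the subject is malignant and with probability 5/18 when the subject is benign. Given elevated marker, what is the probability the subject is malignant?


P(A) = P(A|B)P(B) + P(A|B')P(B') = 1/4*5/8 + 5/18*3/8 = 25/96
P(B|A) = P(A|B)P(B)/P(A) = (5/32)/(25/96) = 3/5

3/5


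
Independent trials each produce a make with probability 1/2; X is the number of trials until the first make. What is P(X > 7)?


P(X > 7) = P(first 7 trials all fail) = (1-p)^7 = (1/2)^7 = 1/128

1/128


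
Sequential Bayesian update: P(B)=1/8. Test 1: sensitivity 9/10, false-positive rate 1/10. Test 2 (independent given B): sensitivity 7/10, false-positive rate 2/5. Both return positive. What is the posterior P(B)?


After test 1: P(+) = 9/10*1/8 + 1/10*7/8 = 1/5
P(B|+) = (9/80)/(1/5) = 9/16
After test 2 (use post1 as new prior): P(+) = 7/10*9/16 + 2/5*7/16 = 91/160
P(B|+,+) = (63/160)/(91/160) = 9/13

9/13


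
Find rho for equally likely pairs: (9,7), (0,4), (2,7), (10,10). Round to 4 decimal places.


Cov(X,Y) = 7.5000, Var(X) = 18.6875, Var(Y) = 4.5000
rho = Cov/(sqrt(VarX)*sqrt(VarY)) = 0.8179

0.8179


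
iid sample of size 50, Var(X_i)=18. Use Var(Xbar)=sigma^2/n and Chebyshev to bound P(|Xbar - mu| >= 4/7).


Var(Xbar) = Var(X)/n = 18/50
Chebyshev: P(|Xbar-mu| >= 4/7) <= Var(Xbar)/(4/7)^2 = (9/25)/(16/49) = 441/400
Bound exceeds 1, so trivial bound: 1

1


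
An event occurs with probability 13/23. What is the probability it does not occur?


P(A') = 1 - P(A) = 1 - 13/23 = 10/23

10/23


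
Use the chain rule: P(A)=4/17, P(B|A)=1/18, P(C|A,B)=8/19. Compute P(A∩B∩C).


P(A∩B∩C) = P(A) * P(B|A) * P(C|A∩B)
= 4/17 * 1/18 * 8/19
= 2/153 * 8/19 = 16/2907

16/2907


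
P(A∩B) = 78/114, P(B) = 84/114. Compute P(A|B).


P(A|B) = P(A∩B)/P(B) = (78/114)/(84/114) = 78/84 = 13/14

13/14


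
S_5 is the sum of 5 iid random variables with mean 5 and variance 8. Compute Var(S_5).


By independence, Var(S_n) = n*Var(X_1) = 5*8 = 40

40


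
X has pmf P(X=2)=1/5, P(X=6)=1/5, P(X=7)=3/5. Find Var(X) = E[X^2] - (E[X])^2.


E[X] = 29/5, E[X^2] = 187/5
Var(X) = E[X^2] - (E[X])^2 = 187/5 - (29/5)^2 = 94/25

94/25


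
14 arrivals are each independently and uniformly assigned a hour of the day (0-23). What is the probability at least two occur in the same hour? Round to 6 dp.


P(all different) = prod((24-i)/24 for i=0..13) = 0.008128
P(at least one match) = 1 - 0.008128 = 0.991872

0.991872


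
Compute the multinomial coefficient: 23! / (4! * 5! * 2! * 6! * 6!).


23! = 25852016738884976640000
Denominator: 4!=24 * 5!=120 * 2!=2 * 6!=720 * 6!=720
Coefficient = 25852016738884976640000 / 2985984000 = 8657788098960

8657788098960


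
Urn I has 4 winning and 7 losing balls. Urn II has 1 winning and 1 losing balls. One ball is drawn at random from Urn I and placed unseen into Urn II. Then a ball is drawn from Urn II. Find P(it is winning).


P(transfer winning) = 4/11; P(transfer losing) = 7/11
If winning transferred: Urn II has 2 winning of 3, so P(winning|winning moved) = 2/3
If losing transferred: Urn II has 1 winning of 3, so P(winning|losing moved) = 1/3
By total probability: P(winning) = 4/11*2/3 + 7/11*1/3 = 5/11

5/11


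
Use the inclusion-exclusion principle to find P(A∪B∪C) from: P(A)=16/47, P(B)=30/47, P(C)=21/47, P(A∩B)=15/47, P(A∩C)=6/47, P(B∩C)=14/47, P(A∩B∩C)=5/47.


P(A∪B∪C) = P(A)+P(B)+P(C) - P(AB)-P(AC)-P(BC) + P(ABC)
= 16/47+30/47+21/47 - 15/47-6/47-14/47 + 5/47
= 37/47

37/47


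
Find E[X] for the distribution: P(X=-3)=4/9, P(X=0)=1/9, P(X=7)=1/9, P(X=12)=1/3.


E[X] = sum(x * P(x))
= -3*4/9 + 0*1/9 + 7*1/9 + 12*1/3
= 31/9

31/9


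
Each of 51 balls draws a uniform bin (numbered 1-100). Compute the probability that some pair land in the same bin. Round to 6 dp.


P(all different) = prod((100-i)/100 for i=0..50) = 0.000000
P(at least one match) = 1 - 0.000000 = 1.000000

1.000000


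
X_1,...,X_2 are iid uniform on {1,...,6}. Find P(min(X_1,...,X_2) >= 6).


P(min >= 6) = P(all X_i >= 6) = (P(X_1 >= 6))^2
= (1/6)^2 = 1/36

1/36


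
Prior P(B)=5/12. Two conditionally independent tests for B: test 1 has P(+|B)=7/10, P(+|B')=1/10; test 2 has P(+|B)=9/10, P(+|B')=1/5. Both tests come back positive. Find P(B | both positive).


After test 1: P(+) = 7/10*5/12 + 1/10*7/12 = 7/20
P(B|+) = (7/24)/(7/20) = 5/6
After test 2 (use post1 as new prior): P(+) = 9/10*5/6 + 1/5*1/6 = 47/60
P(B|+,+) = (3/4)/(47/60) = 45/47

45/47


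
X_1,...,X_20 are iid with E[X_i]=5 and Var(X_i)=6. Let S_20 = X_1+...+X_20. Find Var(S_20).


By independence, Var(S_n) = n*Var(X_1) = 20*6 = 120

120


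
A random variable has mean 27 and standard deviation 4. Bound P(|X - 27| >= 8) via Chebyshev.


k = 8/4 = 2
Chebyshev: P(|X-mu| >= k*sigma) <= 1/k^2 = 1/2^2 = 1/4

1/4


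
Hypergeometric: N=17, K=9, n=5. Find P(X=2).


P(X=2) = C(9,2)*C(8,3) / C(17,5)
= 36*56 / 6188
= 2016/6188 = 72/221

72/221


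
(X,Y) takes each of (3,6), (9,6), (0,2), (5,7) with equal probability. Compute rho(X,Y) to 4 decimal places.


Cov(X,Y) = 4.4375, Var(X) = 10.6875, Var(Y) = 3.6875
rho = Cov/(sqrt(VarX)*sqrt(VarY)) = 0.7069

0.7069


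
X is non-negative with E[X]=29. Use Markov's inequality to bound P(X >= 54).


Markov: P(X >= a) <= E[X]/a
P(X >= 54) <= 29/54

29/54


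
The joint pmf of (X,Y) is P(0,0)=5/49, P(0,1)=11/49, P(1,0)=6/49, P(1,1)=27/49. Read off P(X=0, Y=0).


Read from table: P(X=0, Y=0) = 5/49

5/49


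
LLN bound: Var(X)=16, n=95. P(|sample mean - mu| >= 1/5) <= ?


Var(Xbar) = Var(X)/n = 16/95
Chebyshev: P(|Xbar-mu| >= 1/5) <= Var(Xbar)/(1/5)^2 = (16/95)/(1/25) = 80/19
Bound exceeds 1, so trivial bound: 1

1


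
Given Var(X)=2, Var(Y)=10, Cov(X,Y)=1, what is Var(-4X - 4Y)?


Var(-4X - 4Y) = (-4)^2*Var(X) + (-4)^2*Var(Y) + 2*(-4)*(-4)*Cov(X,Y)
= 16*2 + 16*10 + 32*1
= 32 + 160 + 32 = 224

224


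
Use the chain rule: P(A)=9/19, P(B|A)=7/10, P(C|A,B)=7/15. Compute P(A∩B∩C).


P(A∩B∩C) = P(A) * P(B|A) * P(C|A∩B)
= 9/19 * 7/10 * 7/15
= 63/190 * 7/15 = 147/950

147/950


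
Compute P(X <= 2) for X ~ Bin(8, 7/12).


P(X<=2) = P(X=0) + P(X=1) + P(X=2)
= 390625/429981696 + 546875/53747712 + 5359375/107495424
= 8734375/143327232

8734375/143327232


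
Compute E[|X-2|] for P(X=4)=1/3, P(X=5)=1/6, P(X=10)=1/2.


E[|X-2|] = sum(g(x)*P(x))
= 2*1/3 + 3*1/6 + 8*1/2
= 31/6

31/6


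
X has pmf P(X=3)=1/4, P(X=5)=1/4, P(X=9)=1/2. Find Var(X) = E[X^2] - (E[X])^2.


E[X] = 13/2, E[X^2] = 49
Var(X) = E[X^2] - (E[X])^2 = 49 - (13/2)^2 = 27/4

27/4


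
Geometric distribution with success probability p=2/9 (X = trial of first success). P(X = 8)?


P(X=8) = (1-p)^7 * p = (7/9)^7 * 2/9
= 823543/4782969 * 2/9 = 1647086/43046721

1647086/43046721


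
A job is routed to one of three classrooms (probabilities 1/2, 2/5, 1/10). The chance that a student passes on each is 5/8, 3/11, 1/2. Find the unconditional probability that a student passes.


P(A) = P(A|B1)P(B1) + P(A|B2)P(B2) + P(A|B3)P(B3)
= 5/8*1/2 + 3/11*2/5 + 1/2*1/10
= 5/16 + 6/55 + 1/20 = 83/176

83/176


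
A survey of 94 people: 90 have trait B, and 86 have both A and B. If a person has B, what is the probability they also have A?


P(A|B) = P(A∩B)/P(B) = (86/94)/(90/94) = 86/90 = 43/45

43/45


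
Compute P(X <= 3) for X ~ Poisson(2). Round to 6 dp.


P(X<=3) = e^(-2)*2^0/0! + e^(-2)*2^1/1! + e^(-2)*2^2/2! + e^(-2)*2^3/3!
≈ 0.1353352832 + 0.2706705665 + 0.2706705665 + 0.1804470443
= 0.8571234605
≈ 0.857123

0.857123


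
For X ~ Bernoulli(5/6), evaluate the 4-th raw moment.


For Bernoulli: X in {0,1}
E[X^4] = 0^4*(1-5/6) + 1^4*5/6 = 5/6

5/6


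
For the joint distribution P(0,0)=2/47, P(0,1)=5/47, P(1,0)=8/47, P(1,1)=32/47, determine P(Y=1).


P(Y=1) = P(0,1)+P(1,1) = 5/47 + 32/47 = 37/47

37/47


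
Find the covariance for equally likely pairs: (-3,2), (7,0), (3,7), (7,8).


E[X]=7/2, E[Y]=17/4, E[XY]=71/4
Cov(X,Y) = E[XY] - E[X]E[Y] = 71/4 - 7/2*17/4 = 23/8

23/8


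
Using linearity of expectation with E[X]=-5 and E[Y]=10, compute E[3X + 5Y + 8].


E[3X + 5Y + 8] = 3*E[X] + 5*E[Y] + 8
= (3)*(-5) + (5)*(10) + (8)
= -15 + 50 + 8 = 43

43


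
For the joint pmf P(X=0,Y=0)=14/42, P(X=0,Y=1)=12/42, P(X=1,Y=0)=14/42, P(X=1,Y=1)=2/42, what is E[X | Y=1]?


P(Y=1) = 14/42
E[X|Y=1] = (0*12 + 1*2)/14 = 2/14 = 1/7

1/7


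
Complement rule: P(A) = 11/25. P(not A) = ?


P(A') = 1 - P(A) = 1 - 11/25 = 14/25

14/25


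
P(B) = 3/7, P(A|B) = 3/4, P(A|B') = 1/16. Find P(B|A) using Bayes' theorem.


P(A) = P(A|B)P(B) + P(A|B')P(B') = 3/4*3/7 + 1/16*4/7 = 5/14
P(B|A) = P(A|B)P(B)/P(A) = (9/28)/(5/14) = 9/10

9/10


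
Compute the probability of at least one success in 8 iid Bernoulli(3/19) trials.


P(at least one) = 1 - P(none)
P(none) = (1 - 3/19)^8 = (16/19)^8 = 4294967296/16983563041
P(at least one) = 1 - 4294967296/16983563041 = 12688595745/16983563041

12688595745/16983563041


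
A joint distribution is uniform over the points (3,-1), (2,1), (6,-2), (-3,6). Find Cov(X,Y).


E[X]=2, E[Y]=1, E[XY]=-31/4
Cov(X,Y) = E[XY] - E[X]E[Y] = -31/4 - 2*1 = -39/4

-39/4


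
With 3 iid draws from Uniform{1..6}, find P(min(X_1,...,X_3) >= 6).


P(min >= 6) = P(all X_i >= 6) = (P(X_1 >= 6))^3
= (1/6)^3 = 1/216

1/216


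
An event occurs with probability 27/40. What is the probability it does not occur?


P(A') = 1 - P(A) = 1 - 27/40 = 13/40

13/40


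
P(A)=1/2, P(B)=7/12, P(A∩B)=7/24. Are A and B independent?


P(A)*P(B) = 1/2*7/12 = 7/24
P(A∩B) = 7/24, which equals P(A)P(B), so independent

Yes, A and B are independent


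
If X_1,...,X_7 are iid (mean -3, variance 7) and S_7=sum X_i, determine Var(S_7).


By independence, Var(S_n) = n*Var(X_1) = 7*7 = 49

49


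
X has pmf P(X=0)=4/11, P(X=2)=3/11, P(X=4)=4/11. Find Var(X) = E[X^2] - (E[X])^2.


E[X] = 2, E[X^2] = 76/11
Var(X) = E[X^2] - (E[X])^2 = 76/11 - (2)^2 = 32/11

32/11


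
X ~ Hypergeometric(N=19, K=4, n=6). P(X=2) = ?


P(X=2) = C(4,2)*C(15,4) / C(19,6)
= 6*1365 / 27132
= 8190/27132 = 195/646

195/646


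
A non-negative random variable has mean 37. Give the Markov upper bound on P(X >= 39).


Markov: P(X >= a) <= E[X]/a
P(X >= 39) <= 37/39

37/39


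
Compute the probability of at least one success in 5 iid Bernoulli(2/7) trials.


P(at least one) = 1 - P(none)
P(none) = (1 - 2/7)^5 = (5/7)^5 = 3125/16807
P(at least one) = 1 - 3125/16807 = 13682/16807

13682/16807


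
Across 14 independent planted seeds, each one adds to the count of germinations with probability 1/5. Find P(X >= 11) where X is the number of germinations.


P(X>=11) = P(X=11) + P(X=12) + P(X=13) + P(X=14)
= 23296/6103515625 + 1456/6103515625 + 56/6103515625 + 1/6103515625
= 24809/6103515625

24809/6103515625


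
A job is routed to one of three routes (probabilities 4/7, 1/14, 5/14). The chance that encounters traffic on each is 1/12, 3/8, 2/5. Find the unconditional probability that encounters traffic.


P(A) = P(A|B1)P(B1) + P(A|B2)P(B2) + P(A|B3)P(B3)
= 1/12*4/7 + 3/8*1/14 + 2/5*5/14
= 1/21 + 3/112 + 1/7 = 73/336

73/336


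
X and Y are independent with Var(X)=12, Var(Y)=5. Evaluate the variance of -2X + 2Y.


Independence => Cov(X,Y)=0
Var(-2X + 2Y) = (-2)^2*Var(X) + 2^2*Var(Y)
= 4*12 + 4*5 = 68

68


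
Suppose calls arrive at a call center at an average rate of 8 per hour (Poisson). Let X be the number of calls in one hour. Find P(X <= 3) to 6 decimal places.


P(X<=3) = e^(-8)*8^0/0! + e^(-8)*8^1/1! + e^(-8)*8^2/2! + e^(-8)*8^3/3!
≈ 0.0003354626 + 0.0026837010 + 0.0107348041 + 0.0286261442
= 0.0423801119
≈ 0.042380

0.042380


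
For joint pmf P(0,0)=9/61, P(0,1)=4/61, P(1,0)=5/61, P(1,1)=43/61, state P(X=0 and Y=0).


Read from table: P(X=0, Y=0) = 9/61

9/61


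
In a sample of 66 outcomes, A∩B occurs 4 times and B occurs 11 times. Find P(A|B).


P(A|B) = P(A∩B)/P(B) = (4/66)/(11/66) = 4/11

4/11


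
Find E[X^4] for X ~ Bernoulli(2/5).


For Bernoulli: X in {0,1}
E[X^4] = 0^4*(1-2/5) + 1^4*2/5 = 2/5

2/5


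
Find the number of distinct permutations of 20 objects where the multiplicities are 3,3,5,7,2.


20! = 2432902008176640000
Denominator: 3!=6 * 3!=6 * 5!=120 * 7!=5040 * 2!=2
Coefficient = 2432902008176640000 / 43545600 = 55870214400

55870214400


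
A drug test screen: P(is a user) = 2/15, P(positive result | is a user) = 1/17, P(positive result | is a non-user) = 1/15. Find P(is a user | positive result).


P(A) = P(A|B)P(B) + P(A|B')P(B') = 1/17*2/15 + 1/15*13/15 = 251/3825
P(B|A) = P(A|B)P(B)/P(A) = (2/255)/(251/3825) = 30/251

30/251


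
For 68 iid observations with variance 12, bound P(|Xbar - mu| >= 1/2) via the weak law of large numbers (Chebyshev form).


Var(Xbar) = Var(X)/n = 12/68
Chebyshev: P(|Xbar-mu| >= 1/2) <= Var(Xbar)/(1/2)^2 = (3/17)/(1/4) = 12/17

12/17


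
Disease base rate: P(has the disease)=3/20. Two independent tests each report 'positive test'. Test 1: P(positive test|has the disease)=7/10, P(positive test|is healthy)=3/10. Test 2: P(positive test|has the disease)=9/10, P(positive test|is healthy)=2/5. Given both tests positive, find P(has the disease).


After test 1: P(+) = 7/10*3/20 + 3/10*17/20 = 9/25
P(B|+) = (21/200)/(9/25) = 7/24
After test 2 (use post1 as new prior): P(+) = 9/10*7/24 + 2/5*17/24 = 131/240
P(B|+,+) = (21/80)/(131/240) = 63/131

63/131


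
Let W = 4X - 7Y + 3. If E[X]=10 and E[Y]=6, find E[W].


E[4X - 7Y + 3] = 4*E[X] - 7*E[Y] + 3
= (4)*(10) + (-7)*(6) + (3)
= 40 - 42 + 3 = 1

1


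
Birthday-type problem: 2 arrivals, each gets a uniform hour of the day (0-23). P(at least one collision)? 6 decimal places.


P(all different) = prod((24-i)/24 for i=0..1) = 0.958333
P(at least one match) = 1 - 0.958333 = 0.041667

0.041667


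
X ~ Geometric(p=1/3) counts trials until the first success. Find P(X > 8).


P(X > 8) = P(first 8 trials all fail) = (1-p)^8 = (2/3)^8 = 256/6561

256/6561


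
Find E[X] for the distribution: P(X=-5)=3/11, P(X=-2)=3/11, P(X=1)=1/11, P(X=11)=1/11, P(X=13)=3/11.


E[X] = sum(x * P(x))
= -5*3/11 - 2*3/11 + 1*1/11 + 11*1/11 + 13*3/11
= 30/11

30/11


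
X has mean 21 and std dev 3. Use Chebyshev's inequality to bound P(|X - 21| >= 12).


k = 12/3 = 4
Chebyshev: P(|X-mu| >= k*sigma) <= 1/k^2 = 1/4^2 = 1/16

1/16


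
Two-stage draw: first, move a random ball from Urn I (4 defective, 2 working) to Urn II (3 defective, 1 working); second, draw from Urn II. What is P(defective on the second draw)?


P(transfer defective) = 4/6 = 2/3; P(transfer working) = 1/3
If defective transferred: Urn II has 4 defective of 5, so P(defective|defective moved) = 4/5
If working transferred: Urn II has 3 defective of 5, so P(defective|working moved) = 3/5
By total probability: P(defective) = 2/3*4/5 + 1/3*3/5 = 11/15

11/15


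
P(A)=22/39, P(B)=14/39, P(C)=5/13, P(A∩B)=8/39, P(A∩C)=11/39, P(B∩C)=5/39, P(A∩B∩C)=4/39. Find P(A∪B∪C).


P(A∪B∪C) = P(A)+P(B)+P(C) - P(AB)-P(AC)-P(BC) + P(ABC)
= 22/39+14/39+5/13 - 8/39-11/39-5/39 + 4/39
= 31/39

31/39


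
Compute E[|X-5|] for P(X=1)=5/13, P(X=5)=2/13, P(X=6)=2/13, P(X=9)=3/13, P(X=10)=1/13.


E[|X-5|] = sum(g(x)*P(x))
= 4*5/13 + 0*2/13 + 1*2/13 + 4*3/13 + 5*1/13
= 3

3


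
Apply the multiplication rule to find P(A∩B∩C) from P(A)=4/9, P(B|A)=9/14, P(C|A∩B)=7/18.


P(A∩B∩C) = P(A) * P(B|A) * P(C|A∩B)
= 4/9 * 9/14 * 7/18
= 2/7 * 7/18 = 1/9

1/9


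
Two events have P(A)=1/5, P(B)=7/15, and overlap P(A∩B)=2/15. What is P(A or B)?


P(A∪B) = P(A) + P(B) - P(A∩B)
= 1/5 + 7/15 - 2/15 = 8/15

8/15


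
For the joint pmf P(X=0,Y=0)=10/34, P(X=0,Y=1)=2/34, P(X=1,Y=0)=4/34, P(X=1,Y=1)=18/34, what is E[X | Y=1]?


P(Y=1) = 20/34
E[X|Y=1] = (0*2 + 1*18)/20 = 18/20 = 9/10

9/10


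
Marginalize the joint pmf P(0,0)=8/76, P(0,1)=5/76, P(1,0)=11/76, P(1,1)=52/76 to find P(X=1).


P(X=1) = P(1,0)+P(1,1) = 11/76 + 52/76 = 63/76

63/76


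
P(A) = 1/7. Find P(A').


P(A') = 1 - P(A) = 1 - 1/7 = 6/7

6/7


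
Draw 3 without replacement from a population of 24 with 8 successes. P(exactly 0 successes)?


P(X=0) = C(8,0)*C(16,3) / C(24,3)
= 1*560 / 2024
= 560/2024 = 70/253

70/253


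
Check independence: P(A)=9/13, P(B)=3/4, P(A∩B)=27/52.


P(A)*P(B) = 9/13*3/4 = 27/52
P(A∩B) = 27/52, which equals P(A)P(B), so independent

Yes, A and B are independent


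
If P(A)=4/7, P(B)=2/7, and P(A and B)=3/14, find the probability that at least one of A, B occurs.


P(A∪B) = P(A) + P(B) - P(A∩B)
= 4/7 + 2/7 - 3/14 = 9/14

9/14


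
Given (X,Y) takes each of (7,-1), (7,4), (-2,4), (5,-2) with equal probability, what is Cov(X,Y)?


E[X]=17/4, E[Y]=5/4, E[XY]=3/4
Cov(X,Y) = E[XY] - E[X]E[Y] = 3/4 - 17/4*5/4 = -73/16

-73/16


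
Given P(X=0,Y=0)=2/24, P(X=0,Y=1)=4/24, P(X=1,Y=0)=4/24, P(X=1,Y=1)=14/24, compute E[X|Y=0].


P(Y=0) = 6/24
E[X|Y=0] = (0*2 + 1*4)/6 = 4/6 = 2/3

2/3


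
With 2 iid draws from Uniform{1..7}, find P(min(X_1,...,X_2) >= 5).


P(min >= 5) = P(all X_i >= 5) = (P(X_1 >= 5))^2
= (3/7)^2 = 9/49

9/49


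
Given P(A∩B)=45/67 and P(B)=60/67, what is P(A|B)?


P(A|B) = P(A∩B)/P(B) = (45/67)/(60/67) = 45/60 = 3/4

3/4


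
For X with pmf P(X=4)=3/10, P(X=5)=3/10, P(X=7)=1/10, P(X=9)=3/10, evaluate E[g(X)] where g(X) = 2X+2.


E[2X+2] = sum(g(x)*P(x))
= 10*3/10 + 12*3/10 + 16*1/10 + 20*3/10
= 71/5

71/5


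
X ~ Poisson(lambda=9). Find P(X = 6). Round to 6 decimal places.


P(X=6) = e^(-9) * 9^6 / 6!
≈ 0.0001234098041 * 531441 / 720
≈ 0.091090

0.091090


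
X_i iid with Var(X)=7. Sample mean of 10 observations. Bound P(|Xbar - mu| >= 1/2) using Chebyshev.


Var(Xbar) = Var(X)/n = 7/10
Chebyshev: P(|Xbar-mu| >= 1/2) <= Var(Xbar)/(1/2)^2 = (7/10)/(1/4) = 14/5
Bound exceeds 1, so trivial bound: 1

1


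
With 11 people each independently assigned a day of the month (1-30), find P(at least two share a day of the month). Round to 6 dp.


P(all different) = prod((30-i)/30 for i=0..10) = 0.123093
P(at least one match) = 1 - 0.123093 = 0.876907

0.876907


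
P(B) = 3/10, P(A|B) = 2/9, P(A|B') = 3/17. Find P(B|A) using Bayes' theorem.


P(A) = P(A|B)P(B) + P(A|B')P(B') = 2/9*3/10 + 3/17*7/10 = 97/510
P(B|A) = P(A|B)P(B)/P(A) = (1/15)/(97/510) = 34/97

34/97


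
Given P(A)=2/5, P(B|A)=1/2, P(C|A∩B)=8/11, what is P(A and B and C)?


P(A∩B∩C) = P(A) * P(B|A) * P(C|A∩B)
= 2/5 * 1/2 * 8/11
= 1/5 * 8/11 = 8/55

8/55


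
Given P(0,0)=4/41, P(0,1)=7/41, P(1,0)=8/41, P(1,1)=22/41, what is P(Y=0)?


P(Y=0) = P(0,0)+P(1,0) = 4/41 + 8/41 = 12/41

12/41


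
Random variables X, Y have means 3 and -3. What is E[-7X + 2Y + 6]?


E[-7X + 2Y + 6] = -7*E[X] + 2*E[Y] + 6
= (-7)*(3) + (2)*(-3) + (6)
= -21 - 6 + 6 = -21

-21


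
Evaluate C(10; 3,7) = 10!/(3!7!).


10! = 3628800
Denominator: 3!=6 * 7!=5040
Coefficient = 3628800 / 30240 = 120

120


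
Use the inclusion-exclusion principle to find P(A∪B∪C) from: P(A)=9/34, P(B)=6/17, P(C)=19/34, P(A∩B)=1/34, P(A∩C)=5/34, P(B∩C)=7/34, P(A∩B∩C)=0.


P(A∪B∪C) = P(A)+P(B)+P(C) - P(AB)-P(AC)-P(BC) + P(ABC)
= 9/34+6/17+19/34 - 1/34-5/34-7/34 + 0
= 27/34

27/34


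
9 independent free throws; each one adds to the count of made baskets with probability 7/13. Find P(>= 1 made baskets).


P(at least one) = 1 - P(none)
P(none) = (1 - 7/13)^9 = (6/13)^9 = 10077696/10604499373
P(at least one) = 1 - 10077696/10604499373 = 10594421677/10604499373

10594421677/10604499373


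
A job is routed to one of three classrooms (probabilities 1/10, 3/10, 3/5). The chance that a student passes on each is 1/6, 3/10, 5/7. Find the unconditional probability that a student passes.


P(A) = P(A|B1)P(B1) + P(A|B2)P(B2) + P(A|B3)P(B3)
= 1/6*1/10 + 3/10*3/10 + 5/7*3/5
= 1/60 + 9/100 + 3/7 = 281/525

281/525


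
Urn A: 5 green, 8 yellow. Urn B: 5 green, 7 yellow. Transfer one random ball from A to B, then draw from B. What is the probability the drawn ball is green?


P(transfer green) = 5/13; P(transfer yellow) = 8/13
If green transferred: Urn II has 6 green of 13, so P(green|green moved) = 6/13
If yellow transferred: Urn II has 5 green of 13, so P(green|yellow moved) = 5/13
By total probability: P(green) = 5/13*6/13 + 8/13*5/13 = 70/169

70/169


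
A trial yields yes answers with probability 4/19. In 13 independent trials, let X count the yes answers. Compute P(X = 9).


P(X=9) = C(13,9) * p^9 * (1-p)^4
= 715 * 262144/322687697779 * 50625/130321
= 9488793600000/42052983462257059

9488793600000/42052983462257059


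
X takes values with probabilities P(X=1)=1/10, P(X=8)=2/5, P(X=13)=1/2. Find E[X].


E[X] = sum(x * P(x))
= 1*1/10 + 8*2/5 + 13*1/2
= 49/5

49/5


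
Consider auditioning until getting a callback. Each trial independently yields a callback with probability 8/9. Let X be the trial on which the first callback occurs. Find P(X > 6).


P(X > 6) = P(first 6 trials all fail) = (1-p)^6 = (1/9)^6 = 1/531441

1/531441


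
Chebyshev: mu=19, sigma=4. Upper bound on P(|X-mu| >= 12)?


k = 12/4 = 3
Chebyshev: P(|X-mu| >= k*sigma) <= 1/k^2 = 1/3^2 = 1/9

1/9
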